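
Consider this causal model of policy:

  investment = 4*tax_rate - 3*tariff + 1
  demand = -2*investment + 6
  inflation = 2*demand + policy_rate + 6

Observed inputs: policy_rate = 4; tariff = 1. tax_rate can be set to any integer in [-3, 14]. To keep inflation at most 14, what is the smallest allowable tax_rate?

Substituting into the investment equation gives investment = 4*tax_rate - 2.
This gives demand = -8*tax_rate + 10.
Substituting into the inflation equation gives inflation = -16*tax_rate + 30.
Require -16*tax_rate + 30 ≤ 14, so tax_rate ≥ 1.
The smallest integer in [-3, 14] satisfying this is 1.

tax_rate = 1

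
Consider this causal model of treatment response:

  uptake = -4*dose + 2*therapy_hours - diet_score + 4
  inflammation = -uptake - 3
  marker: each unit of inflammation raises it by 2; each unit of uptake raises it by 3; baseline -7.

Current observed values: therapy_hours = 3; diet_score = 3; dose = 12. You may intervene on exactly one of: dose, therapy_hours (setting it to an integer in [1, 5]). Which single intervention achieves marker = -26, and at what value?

set dose = 5

Intervening on dose: with other inputs at their observed values, marker = -4*dose - 6. Solving for -26 gives dose = 5, within [1, 5].
Intervening on therapy_hours: marker = 2*therapy_hours - 60. Reaching -26 requires therapy_hours = 17, outside [1, 5].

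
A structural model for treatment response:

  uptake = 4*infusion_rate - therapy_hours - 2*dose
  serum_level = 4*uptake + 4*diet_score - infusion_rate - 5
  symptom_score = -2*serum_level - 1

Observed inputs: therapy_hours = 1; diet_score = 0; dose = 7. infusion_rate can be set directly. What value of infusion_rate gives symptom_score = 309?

infusion_rate = -6

Substituting into the uptake equation gives uptake = 4*infusion_rate - 15.
serum_level becomes 15*infusion_rate - 65.
So symptom_score = -30*infusion_rate + 129.
Solve -30*infusion_rate + 129 = 309: infusion_rate = (309 - 129) / -30 = -6.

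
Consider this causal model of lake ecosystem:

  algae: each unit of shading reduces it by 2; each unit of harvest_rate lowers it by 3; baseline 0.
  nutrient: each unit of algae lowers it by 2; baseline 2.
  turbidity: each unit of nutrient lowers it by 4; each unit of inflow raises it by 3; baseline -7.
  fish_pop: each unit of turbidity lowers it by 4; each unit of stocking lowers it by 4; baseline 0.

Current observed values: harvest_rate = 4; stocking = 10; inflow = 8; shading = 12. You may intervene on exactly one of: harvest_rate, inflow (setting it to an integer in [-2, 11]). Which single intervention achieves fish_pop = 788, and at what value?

set harvest_rate = 1

Intervening on harvest_rate: with other inputs at their observed values, fish_pop = 96*harvest_rate + 692. Solving for 788 gives harvest_rate = 1, within [-2, 11].
Intervening on inflow: fish_pop = -12*inflow + 1172. Reaching 788 requires inflow = 32, outside [-2, 11].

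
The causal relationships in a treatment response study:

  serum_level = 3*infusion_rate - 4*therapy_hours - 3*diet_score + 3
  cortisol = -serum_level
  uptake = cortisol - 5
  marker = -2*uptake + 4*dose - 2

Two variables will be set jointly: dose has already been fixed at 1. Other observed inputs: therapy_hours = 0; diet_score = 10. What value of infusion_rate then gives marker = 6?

With dose held at 1:
Substituting into the serum_level equation gives serum_level = 3*infusion_rate - 27.
Substituting into the cortisol equation gives cortisol = -3*infusion_rate + 27.
This gives uptake = -3*infusion_rate + 22.
So marker = 6*infusion_rate - 42.
Solve 6*infusion_rate - 42 = 6: infusion_rate = (6 + 42) / 6 = 8.

infusion_rate = 8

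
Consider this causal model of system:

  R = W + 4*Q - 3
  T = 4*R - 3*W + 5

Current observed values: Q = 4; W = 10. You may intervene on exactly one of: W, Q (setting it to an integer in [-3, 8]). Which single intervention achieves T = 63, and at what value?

Intervening on W: with other inputs at their observed values, T = W + 57. Solving for 63 gives W = 6, within [-3, 8].
Intervening on Q: T = 16*Q + 3. Reaching 63 requires Q = 15/4, not an integer.

set W = 6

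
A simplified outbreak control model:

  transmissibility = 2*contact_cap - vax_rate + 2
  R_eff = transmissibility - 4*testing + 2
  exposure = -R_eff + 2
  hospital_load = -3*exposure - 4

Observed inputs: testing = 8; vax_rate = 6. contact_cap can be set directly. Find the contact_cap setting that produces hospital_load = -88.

contact_cap = 4

Substituting into the transmissibility equation gives transmissibility = 2*contact_cap - 4.
This gives R_eff = 2*contact_cap - 34.
So exposure = -2*contact_cap + 36.
Substituting into the hospital_load equation gives hospital_load = 6*contact_cap - 112.
Solve 6*contact_cap - 112 = -88: contact_cap = (-88 + 112) / 6 = 4.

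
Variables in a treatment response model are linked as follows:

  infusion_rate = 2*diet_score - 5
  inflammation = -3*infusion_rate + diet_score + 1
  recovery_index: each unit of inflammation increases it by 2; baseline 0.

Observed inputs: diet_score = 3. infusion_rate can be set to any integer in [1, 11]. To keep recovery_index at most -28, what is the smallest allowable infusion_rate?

infusion_rate = 6

Intervening on infusion_rate fixes its value directly, overriding its dependence on diet_score.
Substituting into the inflammation equation gives inflammation = -3*infusion_rate + 4.
Substituting into the recovery_index equation gives recovery_index = -6*infusion_rate + 8.
Require -6*infusion_rate + 8 ≤ -28, so infusion_rate ≥ 6.
The smallest integer in [1, 11] satisfying this is 6.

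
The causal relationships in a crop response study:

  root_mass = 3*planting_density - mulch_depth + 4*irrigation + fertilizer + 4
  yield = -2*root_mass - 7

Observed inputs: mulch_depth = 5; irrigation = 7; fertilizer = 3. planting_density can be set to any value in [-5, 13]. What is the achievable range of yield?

-145 to -37

Substituting into the root_mass equation gives root_mass = 3*planting_density + 30.
This gives yield = -6*planting_density - 67.
Linear in planting_density, so extremes are at the endpoints: planting_density = -5 gives yield = -37; planting_density = 13 gives yield = -145.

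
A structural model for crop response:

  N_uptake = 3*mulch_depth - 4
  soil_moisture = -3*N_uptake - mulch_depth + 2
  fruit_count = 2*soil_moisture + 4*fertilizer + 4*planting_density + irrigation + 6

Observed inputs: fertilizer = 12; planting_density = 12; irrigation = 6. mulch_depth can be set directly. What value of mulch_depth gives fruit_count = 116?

mulch_depth = 1

Substituting into the soil_moisture equation gives soil_moisture = -10*mulch_depth + 14.
fruit_count becomes -20*mulch_depth + 136.
Solve -20*mulch_depth + 136 = 116: mulch_depth = (116 - 136) / -20 = 1.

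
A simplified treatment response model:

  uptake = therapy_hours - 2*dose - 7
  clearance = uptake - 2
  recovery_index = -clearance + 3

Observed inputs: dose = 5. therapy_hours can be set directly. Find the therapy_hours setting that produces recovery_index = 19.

therapy_hours = 3

Substituting into the uptake equation gives uptake = therapy_hours - 17.
This gives clearance = therapy_hours - 19.
Substituting into the recovery_index equation gives recovery_index = -therapy_hours + 22.
Solve -therapy_hours + 22 = 19: therapy_hours = (19 - 22) / -1 = 3.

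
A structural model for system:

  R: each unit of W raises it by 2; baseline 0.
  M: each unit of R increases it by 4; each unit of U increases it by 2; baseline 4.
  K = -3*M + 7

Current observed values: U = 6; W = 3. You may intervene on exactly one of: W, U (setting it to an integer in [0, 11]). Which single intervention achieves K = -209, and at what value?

set W = 7

Intervening on W: with other inputs at their observed values, K = -24*W - 41. Solving for -209 gives W = 7, within [0, 11].
Intervening on U: K = -6*U - 77. Reaching -209 requires U = 22, outside [0, 11].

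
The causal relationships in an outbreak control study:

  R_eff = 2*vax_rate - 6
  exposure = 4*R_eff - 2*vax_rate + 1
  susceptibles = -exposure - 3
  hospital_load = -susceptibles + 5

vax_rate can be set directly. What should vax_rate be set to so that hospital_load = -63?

Substituting into the exposure equation gives exposure = 6*vax_rate - 23.
This gives susceptibles = -6*vax_rate + 20.
Substituting into the hospital_load equation gives hospital_load = 6*vax_rate - 15.
Solve 6*vax_rate - 15 = -63: vax_rate = (-63 + 15) / 6 = -8.

vax_rate = -8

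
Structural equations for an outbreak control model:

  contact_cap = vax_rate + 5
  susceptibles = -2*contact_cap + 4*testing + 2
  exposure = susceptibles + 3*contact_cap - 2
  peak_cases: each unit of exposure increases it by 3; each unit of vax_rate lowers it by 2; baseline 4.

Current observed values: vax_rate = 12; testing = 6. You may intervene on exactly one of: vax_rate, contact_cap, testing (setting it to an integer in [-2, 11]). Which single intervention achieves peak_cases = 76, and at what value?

Intervening on vax_rate: peak_cases = vax_rate + 91. Reaching 76 requires vax_rate = -15, outside [-2, 11].
Intervening on contact_cap: with other inputs at their observed values, peak_cases = 3*contact_cap + 52. Solving for 76 gives contact_cap = 8, within [-2, 11].
Intervening on testing: peak_cases = 12*testing + 31. Reaching 76 requires testing = 15/4, not an integer.

set contact_cap = 8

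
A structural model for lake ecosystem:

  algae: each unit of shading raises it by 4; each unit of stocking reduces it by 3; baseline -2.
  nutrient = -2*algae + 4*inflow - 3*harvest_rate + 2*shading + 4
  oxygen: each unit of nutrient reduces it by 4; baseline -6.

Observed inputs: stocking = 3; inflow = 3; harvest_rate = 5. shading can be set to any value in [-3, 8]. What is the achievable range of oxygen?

Substituting into the algae equation gives algae = 4*shading - 11.
Substituting into the nutrient equation gives nutrient = -6*shading + 23.
So oxygen = 24*shading - 98.
Linear in shading, so extremes are at the endpoints: shading = -3 gives oxygen = -170; shading = 8 gives oxygen = 94.

-170 to 94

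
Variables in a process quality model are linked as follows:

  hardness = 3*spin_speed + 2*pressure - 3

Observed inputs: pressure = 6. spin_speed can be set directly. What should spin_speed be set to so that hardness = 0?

Substituting into the hardness equation gives hardness = 3*spin_speed + 9.
Solve 3*spin_speed + 9 = 0: spin_speed = (0 - 9) / 3 = -3.

spin_speed = -3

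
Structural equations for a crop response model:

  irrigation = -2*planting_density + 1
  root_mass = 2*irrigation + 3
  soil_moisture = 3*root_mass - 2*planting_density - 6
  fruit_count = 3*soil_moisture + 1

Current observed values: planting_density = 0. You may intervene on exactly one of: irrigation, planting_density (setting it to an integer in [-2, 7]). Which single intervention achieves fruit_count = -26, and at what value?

set irrigation = -2

Intervening on irrigation: with other inputs at their observed values, fruit_count = 18*irrigation + 10. Solving for -26 gives irrigation = -2, within [-2, 7].
Intervening on planting_density: fruit_count = -42*planting_density + 28. Reaching -26 requires planting_density = 9/7, not an integer.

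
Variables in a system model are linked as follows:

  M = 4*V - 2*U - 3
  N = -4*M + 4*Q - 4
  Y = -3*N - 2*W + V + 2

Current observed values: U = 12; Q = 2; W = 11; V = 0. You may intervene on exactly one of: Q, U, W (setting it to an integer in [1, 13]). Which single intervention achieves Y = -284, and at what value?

Intervening on Q: Y = -12*Q - 332. Reaching -284 requires Q = -4, outside [1, 13].
Intervening on U: with other inputs at their observed values, Y = -24*U - 68. Solving for -284 gives U = 9, within [1, 13].
Intervening on W: Y = -2*W - 334. Reaching -284 requires W = -25, outside [1, 13].

set U = 9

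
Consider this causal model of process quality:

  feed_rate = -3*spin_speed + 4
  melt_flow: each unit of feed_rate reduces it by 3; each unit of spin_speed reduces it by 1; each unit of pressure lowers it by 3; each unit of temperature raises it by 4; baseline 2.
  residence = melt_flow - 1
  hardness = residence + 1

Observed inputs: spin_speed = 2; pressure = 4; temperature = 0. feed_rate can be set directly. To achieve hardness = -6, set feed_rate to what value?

feed_rate = -2

Intervening on feed_rate fixes its value directly, overriding its dependence on spin_speed.
Substituting into the melt_flow equation gives melt_flow = -3*feed_rate - 12.
This gives residence = -3*feed_rate - 13.
Substituting into the hardness equation gives hardness = -3*feed_rate - 12.
Solve -3*feed_rate - 12 = -6: feed_rate = (-6 + 12) / -3 = -2.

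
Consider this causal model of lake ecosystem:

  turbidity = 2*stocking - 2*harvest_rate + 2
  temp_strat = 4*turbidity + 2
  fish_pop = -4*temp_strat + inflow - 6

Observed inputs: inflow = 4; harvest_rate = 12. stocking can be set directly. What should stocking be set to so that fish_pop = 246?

Substituting into the turbidity equation gives turbidity = 2*stocking - 22.
Substituting into the temp_strat equation gives temp_strat = 8*stocking - 86.
Substituting into the fish_pop equation gives fish_pop = -32*stocking + 342.
Solve -32*stocking + 342 = 246: stocking = (246 - 342) / -32 = 3.

stocking = 3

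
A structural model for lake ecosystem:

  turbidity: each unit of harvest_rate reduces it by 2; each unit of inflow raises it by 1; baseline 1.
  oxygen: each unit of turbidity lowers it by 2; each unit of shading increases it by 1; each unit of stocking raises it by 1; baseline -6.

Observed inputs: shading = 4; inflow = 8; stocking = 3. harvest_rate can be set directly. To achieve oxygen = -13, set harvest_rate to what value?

Substituting into the turbidity equation gives turbidity = -2*harvest_rate + 9.
oxygen becomes 4*harvest_rate - 17.
Solve 4*harvest_rate - 17 = -13: harvest_rate = (-13 + 17) / 4 = 1.

harvest_rate = 1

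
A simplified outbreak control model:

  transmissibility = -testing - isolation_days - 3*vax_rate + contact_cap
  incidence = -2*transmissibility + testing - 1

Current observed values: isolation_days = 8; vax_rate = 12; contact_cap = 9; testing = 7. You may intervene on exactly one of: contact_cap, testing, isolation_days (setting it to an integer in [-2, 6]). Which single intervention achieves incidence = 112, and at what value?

set contact_cap = -2

Intervening on contact_cap: with other inputs at their observed values, incidence = -2*contact_cap + 108. Solving for 112 gives contact_cap = -2, within [-2, 6].
Intervening on testing: incidence = 3*testing + 69. Reaching 112 requires testing = 43/3, not an integer.
Intervening on isolation_days: incidence = 2*isolation_days + 74. Reaching 112 requires isolation_days = 19, outside [-2, 6].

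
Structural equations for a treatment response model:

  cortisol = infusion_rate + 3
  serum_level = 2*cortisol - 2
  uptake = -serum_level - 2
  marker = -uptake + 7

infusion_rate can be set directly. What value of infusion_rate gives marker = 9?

infusion_rate = -2

Substituting into the serum_level equation gives serum_level = 2*infusion_rate + 4.
This gives uptake = -2*infusion_rate - 6.
Substituting into the marker equation gives marker = 2*infusion_rate + 13.
Solve 2*infusion_rate + 13 = 9: infusion_rate = (9 - 13) / 2 = -2.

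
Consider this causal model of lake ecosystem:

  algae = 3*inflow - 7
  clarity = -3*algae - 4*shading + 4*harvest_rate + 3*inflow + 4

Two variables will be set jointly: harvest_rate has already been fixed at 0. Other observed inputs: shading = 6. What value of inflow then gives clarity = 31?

With harvest_rate held at 0:
Substituting into the clarity equation gives clarity = -6*inflow + 1.
Solve -6*inflow + 1 = 31: inflow = (31 - 1) / -6 = -5.

inflow = -5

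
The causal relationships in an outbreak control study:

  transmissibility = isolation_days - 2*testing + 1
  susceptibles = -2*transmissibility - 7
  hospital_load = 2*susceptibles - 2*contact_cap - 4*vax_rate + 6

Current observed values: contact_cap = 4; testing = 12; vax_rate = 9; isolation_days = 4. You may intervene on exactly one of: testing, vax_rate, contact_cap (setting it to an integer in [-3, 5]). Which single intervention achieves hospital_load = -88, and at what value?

set testing = -2

Intervening on testing: with other inputs at their observed values, hospital_load = 8*testing - 72. Solving for -88 gives testing = -2, within [-3, 5].
Intervening on vax_rate: hospital_load = -4*vax_rate + 60. Reaching -88 requires vax_rate = 37, outside [-3, 5].
Intervening on contact_cap: hospital_load = -2*contact_cap + 32. Reaching -88 requires contact_cap = 60, outside [-3, 5].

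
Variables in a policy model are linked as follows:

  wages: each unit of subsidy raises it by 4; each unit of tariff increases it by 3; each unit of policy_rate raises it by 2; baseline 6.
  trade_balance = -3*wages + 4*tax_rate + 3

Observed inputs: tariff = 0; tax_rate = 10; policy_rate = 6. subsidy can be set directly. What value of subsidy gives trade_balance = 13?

subsidy = -2

Substituting into the wages equation gives wages = 4*subsidy + 18.
Substituting into the trade_balance equation gives trade_balance = -12*subsidy - 11.
Solve -12*subsidy - 11 = 13: subsidy = (13 + 11) / -12 = -2.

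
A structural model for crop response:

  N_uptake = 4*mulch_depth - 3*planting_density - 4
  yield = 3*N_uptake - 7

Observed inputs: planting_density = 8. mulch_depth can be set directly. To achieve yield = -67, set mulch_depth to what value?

Substituting into the N_uptake equation gives N_uptake = 4*mulch_depth - 28.
Substituting into the yield equation gives yield = 12*mulch_depth - 91.
Solve 12*mulch_depth - 91 = -67: mulch_depth = (-67 + 91) / 12 = 2.

mulch_depth = 2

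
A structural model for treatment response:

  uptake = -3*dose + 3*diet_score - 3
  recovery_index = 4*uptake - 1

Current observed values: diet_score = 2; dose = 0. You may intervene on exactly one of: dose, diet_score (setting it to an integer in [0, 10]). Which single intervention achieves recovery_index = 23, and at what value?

set diet_score = 3

Intervening on dose: recovery_index = -12*dose + 11. Reaching 23 requires dose = -1, outside [0, 10].
Intervening on diet_score: with other inputs at their observed values, recovery_index = 12*diet_score - 13. Solving for 23 gives diet_score = 3, within [0, 10].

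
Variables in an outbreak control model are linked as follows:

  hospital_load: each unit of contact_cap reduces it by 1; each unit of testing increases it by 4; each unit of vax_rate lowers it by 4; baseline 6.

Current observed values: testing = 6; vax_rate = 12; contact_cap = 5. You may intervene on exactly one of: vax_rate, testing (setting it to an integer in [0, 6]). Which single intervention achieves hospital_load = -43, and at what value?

Intervening on vax_rate: hospital_load = -4*vax_rate + 25. Reaching -43 requires vax_rate = 17, outside [0, 6].
Intervening on testing: with other inputs at their observed values, hospital_load = 4*testing - 47. Solving for -43 gives testing = 1, within [0, 6].

set testing = 1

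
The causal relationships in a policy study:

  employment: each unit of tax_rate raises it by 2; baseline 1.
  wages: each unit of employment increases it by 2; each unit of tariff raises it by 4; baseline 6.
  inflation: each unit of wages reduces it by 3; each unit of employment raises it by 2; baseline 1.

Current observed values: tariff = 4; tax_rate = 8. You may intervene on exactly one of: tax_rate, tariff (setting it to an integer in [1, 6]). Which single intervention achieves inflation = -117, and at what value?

set tax_rate = 6

Intervening on tax_rate: with other inputs at their observed values, inflation = -8*tax_rate - 69. Solving for -117 gives tax_rate = 6, within [1, 6].
Intervening on tariff: inflation = -12*tariff - 85. Reaching -117 requires tariff = 8/3, not an integer.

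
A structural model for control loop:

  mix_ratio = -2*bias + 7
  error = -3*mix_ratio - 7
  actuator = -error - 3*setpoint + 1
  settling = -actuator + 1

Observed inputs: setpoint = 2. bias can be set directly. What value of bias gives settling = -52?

bias = -5

Substituting into the error equation gives error = 6*bias - 28.
actuator becomes -6*bias + 23.
So settling = 6*bias - 22.
Solve 6*bias - 22 = -52: bias = (-52 + 22) / 6 = -5.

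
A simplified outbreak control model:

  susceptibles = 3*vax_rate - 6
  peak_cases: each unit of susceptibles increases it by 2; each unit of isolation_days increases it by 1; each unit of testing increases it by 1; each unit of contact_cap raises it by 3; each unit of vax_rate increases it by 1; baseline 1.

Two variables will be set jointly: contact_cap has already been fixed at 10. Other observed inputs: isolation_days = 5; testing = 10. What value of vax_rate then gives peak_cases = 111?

With contact_cap held at 10:
Substituting into the peak_cases equation gives peak_cases = 7*vax_rate + 34.
Solve 7*vax_rate + 34 = 111: vax_rate = (111 - 34) / 7 = 11.

vax_rate = 11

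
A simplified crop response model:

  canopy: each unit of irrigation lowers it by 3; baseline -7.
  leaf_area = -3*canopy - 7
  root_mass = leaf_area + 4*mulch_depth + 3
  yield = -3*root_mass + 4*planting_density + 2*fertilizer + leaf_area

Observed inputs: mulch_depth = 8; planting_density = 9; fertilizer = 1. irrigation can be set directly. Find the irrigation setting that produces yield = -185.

irrigation = 5

Substituting into the leaf_area equation gives leaf_area = 9*irrigation + 14.
Substituting into the root_mass equation gives root_mass = 9*irrigation + 49.
So yield = -18*irrigation - 95.
Solve -18*irrigation - 95 = -185: irrigation = (-185 + 95) / -18 = 5.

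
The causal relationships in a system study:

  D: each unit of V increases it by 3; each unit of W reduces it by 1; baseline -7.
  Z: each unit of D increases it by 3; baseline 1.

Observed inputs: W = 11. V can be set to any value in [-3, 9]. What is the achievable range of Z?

Substituting into the D equation gives D = 3*V - 18.
This gives Z = 9*V - 53.
Linear in V, so extremes are at the endpoints: V = -3 gives Z = -80; V = 9 gives Z = 28.

-80 to 28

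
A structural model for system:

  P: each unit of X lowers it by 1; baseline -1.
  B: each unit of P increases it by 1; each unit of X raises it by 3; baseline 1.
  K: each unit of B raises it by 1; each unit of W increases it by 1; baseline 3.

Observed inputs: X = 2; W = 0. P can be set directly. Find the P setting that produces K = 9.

P = -1

Intervening on P fixes its value directly, overriding its dependence on X.
Substituting into the B equation gives B = P + 7.
Substituting into the K equation gives K = P + 10.
Solve P + 10 = 9: P = (9 - 10) / 1 = -1.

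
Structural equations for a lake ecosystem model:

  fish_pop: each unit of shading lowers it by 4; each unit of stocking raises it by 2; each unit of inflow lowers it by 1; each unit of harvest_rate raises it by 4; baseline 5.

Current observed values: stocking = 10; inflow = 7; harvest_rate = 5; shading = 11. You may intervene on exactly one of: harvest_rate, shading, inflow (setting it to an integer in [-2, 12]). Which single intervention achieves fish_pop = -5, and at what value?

Intervening on harvest_rate: fish_pop = 4*harvest_rate - 26. Reaching -5 requires harvest_rate = 21/4, not an integer.
Intervening on shading: fish_pop = -4*shading + 38. Reaching -5 requires shading = 43/4, not an integer.
Intervening on inflow: with other inputs at their observed values, fish_pop = -inflow + 1. Solving for -5 gives inflow = 6, within [-2, 12].

set inflow = 6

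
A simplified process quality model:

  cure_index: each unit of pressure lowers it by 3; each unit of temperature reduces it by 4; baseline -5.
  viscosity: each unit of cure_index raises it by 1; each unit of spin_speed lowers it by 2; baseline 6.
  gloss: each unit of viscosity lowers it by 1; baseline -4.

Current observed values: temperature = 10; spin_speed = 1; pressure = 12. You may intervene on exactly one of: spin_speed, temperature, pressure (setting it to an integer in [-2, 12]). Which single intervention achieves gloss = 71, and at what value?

set spin_speed = 0

Intervening on spin_speed: with other inputs at their observed values, gloss = 2*spin_speed + 71. Solving for 71 gives spin_speed = 0, within [-2, 12].
Intervening on temperature: gloss = 4*temperature + 33. Reaching 71 requires temperature = 19/2, not an integer.
Intervening on pressure: gloss = 3*pressure + 37. Reaching 71 requires pressure = 34/3, not an integer.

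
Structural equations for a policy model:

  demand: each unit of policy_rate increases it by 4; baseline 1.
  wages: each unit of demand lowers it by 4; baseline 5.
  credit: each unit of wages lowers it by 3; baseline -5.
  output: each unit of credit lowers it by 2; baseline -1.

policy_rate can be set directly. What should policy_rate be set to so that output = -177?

policy_rate = 2

Substituting into the wages equation gives wages = -16*policy_rate + 1.
Substituting into the credit equation gives credit = 48*policy_rate - 8.
This gives output = -96*policy_rate + 15.
Solve -96*policy_rate + 15 = -177: policy_rate = (-177 - 15) / -96 = 2.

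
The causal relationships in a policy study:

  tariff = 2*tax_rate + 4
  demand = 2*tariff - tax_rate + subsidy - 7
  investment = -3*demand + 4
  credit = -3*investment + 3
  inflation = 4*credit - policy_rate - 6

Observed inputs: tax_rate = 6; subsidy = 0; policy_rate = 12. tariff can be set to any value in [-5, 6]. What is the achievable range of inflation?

-882 to -90

Intervening on tariff fixes its value directly, overriding its dependence on tax_rate.
Substituting into the demand equation gives demand = 2*tariff - 13.
So investment = -6*tariff + 43.
Substituting into the credit equation gives credit = 18*tariff - 126.
Substituting into the inflation equation gives inflation = 72*tariff - 522.
Linear in tariff, so extremes are at the endpoints: tariff = -5 gives inflation = -882; tariff = 6 gives inflation = -90.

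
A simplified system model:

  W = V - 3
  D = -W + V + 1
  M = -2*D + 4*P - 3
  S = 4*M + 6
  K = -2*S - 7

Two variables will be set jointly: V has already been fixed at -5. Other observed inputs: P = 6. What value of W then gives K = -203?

With V held at -5:
Intervening on W fixes its value directly, overriding its dependence on V.
Substituting into the D equation gives D = -W - 4.
Substituting into the M equation gives M = 2*W + 29.
So S = 8*W + 122.
Substituting into the K equation gives K = -16*W - 251.
Solve -16*W - 251 = -203: W = (-203 + 251) / -16 = -3.

W = -3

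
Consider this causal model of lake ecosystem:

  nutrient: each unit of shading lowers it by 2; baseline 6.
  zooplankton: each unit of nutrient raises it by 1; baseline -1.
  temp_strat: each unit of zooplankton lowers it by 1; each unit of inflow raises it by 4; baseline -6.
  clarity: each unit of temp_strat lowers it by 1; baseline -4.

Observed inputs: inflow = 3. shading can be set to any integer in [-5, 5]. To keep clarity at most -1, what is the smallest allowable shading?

Substituting into the zooplankton equation gives zooplankton = -2*shading + 5.
This gives temp_strat = 2*shading + 1.
So clarity = -2*shading - 5.
Require -2*shading - 5 ≤ -1, so shading ≥ -2.
The smallest integer in [-5, 5] satisfying this is -2.

shading = -2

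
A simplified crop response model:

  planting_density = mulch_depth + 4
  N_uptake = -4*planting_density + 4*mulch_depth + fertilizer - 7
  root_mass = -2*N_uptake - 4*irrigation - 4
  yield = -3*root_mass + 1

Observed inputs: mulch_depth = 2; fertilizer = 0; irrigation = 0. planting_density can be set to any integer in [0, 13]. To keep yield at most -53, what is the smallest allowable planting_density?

Intervening on planting_density fixes its value directly, overriding its dependence on mulch_depth.
Substituting into the N_uptake equation gives N_uptake = -4*planting_density + 1.
This gives root_mass = 8*planting_density - 6.
So yield = -24*planting_density + 19.
Require -24*planting_density + 19 ≤ -53, so planting_density ≥ 3.
The smallest integer in [0, 13] satisfying this is 3.

planting_density = 3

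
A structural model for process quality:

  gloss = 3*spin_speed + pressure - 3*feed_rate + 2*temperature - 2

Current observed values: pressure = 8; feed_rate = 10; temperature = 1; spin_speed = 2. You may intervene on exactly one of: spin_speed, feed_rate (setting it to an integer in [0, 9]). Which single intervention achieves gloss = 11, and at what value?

Intervening on spin_speed: gloss = 3*spin_speed - 22. Reaching 11 requires spin_speed = 11, outside [0, 9].
Intervening on feed_rate: with other inputs at their observed values, gloss = -3*feed_rate + 14. Solving for 11 gives feed_rate = 1, within [0, 9].

set feed_rate = 1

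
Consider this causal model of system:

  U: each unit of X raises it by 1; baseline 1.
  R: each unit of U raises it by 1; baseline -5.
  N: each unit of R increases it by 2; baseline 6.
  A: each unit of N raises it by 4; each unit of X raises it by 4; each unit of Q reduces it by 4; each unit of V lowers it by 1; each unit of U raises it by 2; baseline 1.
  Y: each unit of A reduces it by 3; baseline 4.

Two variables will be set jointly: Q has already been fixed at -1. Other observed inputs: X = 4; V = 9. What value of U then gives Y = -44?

With Q held at -1:
Intervening on U fixes its value directly, overriding its dependence on X.
Substituting into the N equation gives N = 2*U - 4.
This gives A = 10*U - 4.
This gives Y = -30*U + 16.
Solve -30*U + 16 = -44: U = (-44 - 16) / -30 = 2.

U = 2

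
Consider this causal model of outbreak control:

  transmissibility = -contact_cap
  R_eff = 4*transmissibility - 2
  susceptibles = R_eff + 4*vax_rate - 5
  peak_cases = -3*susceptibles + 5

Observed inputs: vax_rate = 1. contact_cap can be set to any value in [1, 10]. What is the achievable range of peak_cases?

26 to 134

Substituting into the R_eff equation gives R_eff = -4*contact_cap - 2.
This gives susceptibles = -4*contact_cap - 3.
This gives peak_cases = 12*contact_cap + 14.
Linear in contact_cap, so extremes are at the endpoints: contact_cap = 1 gives peak_cases = 26; contact_cap = 10 gives peak_cases = 134.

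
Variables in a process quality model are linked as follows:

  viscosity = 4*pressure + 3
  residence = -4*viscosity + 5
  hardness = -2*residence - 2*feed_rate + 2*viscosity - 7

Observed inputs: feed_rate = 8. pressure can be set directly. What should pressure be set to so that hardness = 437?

pressure = 11

Substituting into the residence equation gives residence = -16*pressure - 7.
Substituting into the hardness equation gives hardness = 40*pressure - 3.
Solve 40*pressure - 3 = 437: pressure = (437 + 3) / 40 = 11.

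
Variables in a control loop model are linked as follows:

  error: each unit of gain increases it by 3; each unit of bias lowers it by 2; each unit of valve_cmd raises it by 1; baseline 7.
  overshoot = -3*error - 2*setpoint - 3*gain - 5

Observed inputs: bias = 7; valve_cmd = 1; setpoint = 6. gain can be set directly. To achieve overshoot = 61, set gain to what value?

gain = -5

Substituting into the error equation gives error = 3*gain - 6.
overshoot becomes -12*gain + 1.
Solve -12*gain + 1 = 61: gain = (61 - 1) / -12 = -5.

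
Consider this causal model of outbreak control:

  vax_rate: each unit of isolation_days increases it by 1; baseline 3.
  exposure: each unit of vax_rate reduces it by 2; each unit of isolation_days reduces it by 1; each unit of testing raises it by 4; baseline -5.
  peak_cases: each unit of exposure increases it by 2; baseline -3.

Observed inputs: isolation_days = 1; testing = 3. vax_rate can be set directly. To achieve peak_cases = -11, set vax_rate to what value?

Intervening on vax_rate fixes its value directly, overriding its dependence on isolation_days.
Substituting into the exposure equation gives exposure = -2*vax_rate + 6.
Substituting into the peak_cases equation gives peak_cases = -4*vax_rate + 9.
Solve -4*vax_rate + 9 = -11: vax_rate = (-11 - 9) / -4 = 5.

vax_rate = 5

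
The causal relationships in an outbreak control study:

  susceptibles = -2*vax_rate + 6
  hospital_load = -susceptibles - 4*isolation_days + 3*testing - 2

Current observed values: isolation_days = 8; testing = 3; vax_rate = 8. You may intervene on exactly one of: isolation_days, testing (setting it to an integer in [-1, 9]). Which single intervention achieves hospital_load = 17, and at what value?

set isolation_days = 0

Intervening on isolation_days: with other inputs at their observed values, hospital_load = -4*isolation_days + 17. Solving for 17 gives isolation_days = 0, within [-1, 9].
Intervening on testing: hospital_load = 3*testing - 24. Reaching 17 requires testing = 41/3, not an integer.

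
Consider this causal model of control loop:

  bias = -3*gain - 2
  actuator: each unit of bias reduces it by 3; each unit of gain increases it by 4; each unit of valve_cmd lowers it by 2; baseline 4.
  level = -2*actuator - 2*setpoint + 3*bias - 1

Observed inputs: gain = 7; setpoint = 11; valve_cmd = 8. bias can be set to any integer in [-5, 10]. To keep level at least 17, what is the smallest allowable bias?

Intervening on bias fixes its value directly, overriding its dependence on gain.
Substituting into the actuator equation gives actuator = -3*bias + 16.
Substituting into the level equation gives level = 9*bias - 55.
Require 9*bias - 55 ≥ 17, so bias ≥ 8.
The smallest integer in [-5, 10] satisfying this is 8.

bias = 8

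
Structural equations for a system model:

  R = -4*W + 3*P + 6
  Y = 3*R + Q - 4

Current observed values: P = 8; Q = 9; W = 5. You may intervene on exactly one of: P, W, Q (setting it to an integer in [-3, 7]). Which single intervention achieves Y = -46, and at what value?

Intervening on P: with other inputs at their observed values, Y = 9*P - 37. Solving for -46 gives P = -1, within [-3, 7].
Intervening on W: Y = -12*W + 95. Reaching -46 requires W = 47/4, not an integer.
Intervening on Q: Y = Q + 26. Reaching -46 requires Q = -72, outside [-3, 7].

set P = -1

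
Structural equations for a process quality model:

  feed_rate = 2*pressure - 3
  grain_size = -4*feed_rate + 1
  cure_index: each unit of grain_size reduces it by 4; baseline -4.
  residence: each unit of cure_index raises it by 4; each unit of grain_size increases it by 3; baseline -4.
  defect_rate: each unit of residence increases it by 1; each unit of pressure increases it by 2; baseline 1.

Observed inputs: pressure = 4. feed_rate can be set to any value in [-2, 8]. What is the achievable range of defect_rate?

Intervening on feed_rate fixes its value directly, overriding its dependence on pressure.
Substituting into the cure_index equation gives cure_index = 16*feed_rate - 8.
So residence = 52*feed_rate - 33.
defect_rate becomes 52*feed_rate - 24.
Linear in feed_rate, so extremes are at the endpoints: feed_rate = -2 gives defect_rate = -128; feed_rate = 8 gives defect_rate = 392.

-128 to 392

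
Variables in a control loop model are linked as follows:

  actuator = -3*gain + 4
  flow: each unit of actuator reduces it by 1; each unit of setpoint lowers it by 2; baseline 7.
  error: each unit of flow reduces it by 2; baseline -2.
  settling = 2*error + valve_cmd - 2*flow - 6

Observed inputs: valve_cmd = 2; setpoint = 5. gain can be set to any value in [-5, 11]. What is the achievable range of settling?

Substituting into the flow equation gives flow = 3*gain - 7.
error becomes -6*gain + 12.
Substituting into the settling equation gives settling = -18*gain + 34.
Linear in gain, so extremes are at the endpoints: gain = -5 gives settling = 124; gain = 11 gives settling = -164.

-164 to 124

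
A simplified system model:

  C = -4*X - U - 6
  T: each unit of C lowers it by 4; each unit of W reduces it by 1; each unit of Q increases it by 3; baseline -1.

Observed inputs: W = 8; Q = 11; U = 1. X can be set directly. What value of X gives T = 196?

X = 9

Substituting into the C equation gives C = -4*X - 7.
Substituting into the T equation gives T = 16*X + 52.
Solve 16*X + 52 = 196: X = (196 - 52) / 16 = 9.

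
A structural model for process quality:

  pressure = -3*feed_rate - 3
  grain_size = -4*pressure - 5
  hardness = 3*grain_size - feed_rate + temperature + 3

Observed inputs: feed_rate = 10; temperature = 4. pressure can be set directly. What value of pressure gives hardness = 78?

Intervening on pressure fixes its value directly, overriding its dependence on feed_rate.
Substituting into the hardness equation gives hardness = -12*pressure - 18.
Solve -12*pressure - 18 = 78: pressure = (78 + 18) / -12 = -8.

pressure = -8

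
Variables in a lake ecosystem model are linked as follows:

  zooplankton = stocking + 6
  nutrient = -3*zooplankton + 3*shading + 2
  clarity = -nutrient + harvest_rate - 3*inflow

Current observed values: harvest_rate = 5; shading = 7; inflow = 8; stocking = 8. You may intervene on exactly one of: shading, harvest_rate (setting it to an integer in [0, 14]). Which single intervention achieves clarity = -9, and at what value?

set shading = 10

Intervening on shading: with other inputs at their observed values, clarity = -3*shading + 21. Solving for -9 gives shading = 10, within [0, 14].
Intervening on harvest_rate: clarity = harvest_rate - 5. Reaching -9 requires harvest_rate = -4, outside [0, 14].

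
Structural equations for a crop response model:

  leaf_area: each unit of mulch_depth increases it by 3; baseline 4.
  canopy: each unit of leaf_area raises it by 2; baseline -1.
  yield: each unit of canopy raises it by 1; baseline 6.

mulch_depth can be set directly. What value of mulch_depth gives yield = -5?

Substituting into the canopy equation gives canopy = 6*mulch_depth + 7.
Substituting into the yield equation gives yield = 6*mulch_depth + 13.
Solve 6*mulch_depth + 13 = -5: mulch_depth = (-5 - 13) / 6 = -3.

mulch_depth = -3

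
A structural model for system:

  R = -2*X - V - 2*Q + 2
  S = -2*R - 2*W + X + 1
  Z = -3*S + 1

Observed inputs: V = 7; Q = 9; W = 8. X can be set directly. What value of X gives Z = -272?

X = 12

Substituting into the R equation gives R = -2*X - 23.
This gives S = 5*X + 31.
This gives Z = -15*X - 92.
Solve -15*X - 92 = -272: X = (-272 + 92) / -15 = 12.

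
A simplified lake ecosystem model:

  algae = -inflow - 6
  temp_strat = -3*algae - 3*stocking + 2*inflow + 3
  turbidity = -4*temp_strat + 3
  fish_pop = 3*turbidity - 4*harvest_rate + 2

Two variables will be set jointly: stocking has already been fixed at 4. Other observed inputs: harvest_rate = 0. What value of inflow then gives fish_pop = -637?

inflow = 9

With stocking held at 4:
Substituting into the temp_strat equation gives temp_strat = 5*inflow + 9.
Substituting into the turbidity equation gives turbidity = -20*inflow - 33.
Substituting into the fish_pop equation gives fish_pop = -60*inflow - 97.
Solve -60*inflow - 97 = -637: inflow = (-637 + 97) / -60 = 9.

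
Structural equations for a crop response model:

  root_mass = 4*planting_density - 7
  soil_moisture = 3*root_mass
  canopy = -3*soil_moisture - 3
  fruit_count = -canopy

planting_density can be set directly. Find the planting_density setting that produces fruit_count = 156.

planting_density = 6

Substituting into the soil_moisture equation gives soil_moisture = 12*planting_density - 21.
Substituting into the canopy equation gives canopy = -36*planting_density + 60.
This gives fruit_count = 36*planting_density - 60.
Solve 36*planting_density - 60 = 156: planting_density = (156 + 60) / 36 = 6.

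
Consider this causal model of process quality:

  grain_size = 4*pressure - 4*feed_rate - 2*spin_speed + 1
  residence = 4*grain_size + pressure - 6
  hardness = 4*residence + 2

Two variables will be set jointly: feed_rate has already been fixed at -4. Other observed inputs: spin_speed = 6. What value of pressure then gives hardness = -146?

With feed_rate held at -4:
Substituting into the grain_size equation gives grain_size = 4*pressure + 5.
This gives residence = 17*pressure + 14.
This gives hardness = 68*pressure + 58.
Solve 68*pressure + 58 = -146: pressure = (-146 - 58) / 68 = -3.

pressure = -3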